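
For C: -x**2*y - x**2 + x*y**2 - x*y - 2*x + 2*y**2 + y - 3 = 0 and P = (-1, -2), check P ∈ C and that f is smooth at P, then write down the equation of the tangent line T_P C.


Tangent line at P: 2*x - 3*y - 4 = 0.

Step 1: f(-1, -2) = 0, so P lies on C.
Step 2: partial derivatives
  f_x(x, y) = -2*x*y - 2*x + y**2 - y - 2, f_y(x, y) = -x**2 + 2*x*y - x + 4*y + 1.
  f_x(P) = 2, f_y(P) = -3 (gradient nonzero, so P is smooth).
Step 3: tangent line at P: 2·(x − -1) + -3·(y − -2) = 0.
Expanding: 2*x - 3*y - 4 = 0.


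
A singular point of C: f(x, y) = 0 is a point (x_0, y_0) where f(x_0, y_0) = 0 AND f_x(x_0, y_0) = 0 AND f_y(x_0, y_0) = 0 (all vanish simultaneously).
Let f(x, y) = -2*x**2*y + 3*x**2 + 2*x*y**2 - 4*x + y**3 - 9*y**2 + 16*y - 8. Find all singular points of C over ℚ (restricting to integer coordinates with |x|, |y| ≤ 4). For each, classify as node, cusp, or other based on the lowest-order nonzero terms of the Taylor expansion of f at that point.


Singular points: {(2, 2)}; classification: node.

Compute partial derivatives:
  f_x = -4*x*y + 6*x + 2*y**2 - 4.
  f_y = -2*x**2 + 4*x*y + 3*y**2 - 18*y + 16.
Scan x_0 ∈ {−4, ..., 4}. For each x_0, f_y(x_0, y) is a polynomial in y; find its integer roots y ∈ {−4, ..., 4}, then test f_x and f at those candidates.
  x = -4: f_y(-4, y) = 3*y**2 - 34*y - 16; no integer root y with |y| ≤ 4.
  x = -3: f_y(-3, y) = 3*y**2 - 30*y - 2; no integer root y with |y| ≤ 4.
  x = -2: f_y(-2, y) = 3*y**2 - 26*y + 8; no integer root y with |y| ≤ 4.
  x = -1: f_y(-1, y) = 3*y**2 - 22*y + 14; no integer root y with |y| ≤ 4.
  x = 0: f_y(0, y) = 3*y**2 - 18*y + 16; no integer root y with |y| ≤ 4.
  x = 1: f_y(1, y) = 3*y**2 - 14*y + 14; no integer root y with |y| ≤ 4.
  x = 2: f_y(2, y) = 3*y**2 - 10*y + 8; vanishes at y ∈ {2}. (2, 2): f_x = 0, f = 0 — SINGULAR.
  x = 3: f_y(3, y) = 3*y**2 - 6*y - 2; no integer root y with |y| ≤ 4.
  x = 4: f_y(4, y) = 3*y**2 - 2*y - 16; vanishes at y ∈ {-2}. (4, -2): f_x = 60 ≠ 0.
Only singular point on the grid: (2, 2).
Classify: substitute x = 2 + u, y = 2 + v and expand: f = -2*u**2*v - u**2 + 2*u*v**2 + v**3 + v**2.
No constant or linear terms (consistent with a singular point). Quadratic part: -u**2 + v**2. Cubic part: -2*u**2*v + 2*u*v**2 + v**3.
The quadratic part v**2 - u**2 = (v − u)(v + u) splits into two distinct linear factors, so there are two distinct tangent lines y − 2 = ±(x − 2) — this is a node (ordinary double point).
Classification: node.


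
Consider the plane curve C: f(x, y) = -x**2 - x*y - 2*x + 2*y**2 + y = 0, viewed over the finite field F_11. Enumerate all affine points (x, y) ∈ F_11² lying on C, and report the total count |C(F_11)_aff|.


Affine F_11-points: {(0, 0), (0, 5), (3, 2), (3, 10), (4, 2), (4, 5), (7, 4), (7, 10), (9, 0), (9, 4)}; count = 10.

For each of the 121 pairs (x, y) ∈ F_11², evaluate f(x, y) mod 11. Record the zeros.
  x = 0: [0↦0, 1↦3, 2↦10, 3↦10, 4↦3, 5↦0, 6↦1, 7↦6, 8↦4, 9↦6, 10↦1]  zeros at y ∈ {0, 5}
  x = 1: [0↦8, 1↦10, 2↦5, 3↦4, 4↦7, 5↦3, 6↦3, 7↦7, 8↦4, 9↦5, 10↦10]  zeros at y ∈ ∅
  x = 2: [0↦3, 1↦4, 2↦9, 3↦7, 4↦9, 5↦4, 6↦3, 7↦6, 8↦2, 9↦2, 10↦6]  zeros at y ∈ ∅
  x = 3: [0↦7, 1↦7, 2↦0, 3↦8, 4↦9, 5↦3, 6↦1, 7↦3, 8↦9, 9↦8, 10↦0]  zeros at y ∈ {2, 10}
  x = 4: [0↦9, 1↦8, 2↦0, 3↦7, 4↦7, 5↦0, 6↦8, 7↦9, 8↦3, 9↦1, 10↦3]  zeros at y ∈ {2, 5}
  x = 5: [0↦9, 1↦7, 2↦9, 3↦4, 4↦3, 5↦6, 6↦2, 7↦2, 8↦6, 9↦3, 10↦4]  zeros at y ∈ ∅
  x = 6: [0↦7, 1↦4, 2↦5, 3↦10, 4↦8, 5↦10, 6↦5, 7↦4, 8↦7, 9↦3, 10↦3]  zeros at y ∈ ∅
  x = 7: [0↦3, 1↦10, 2↦10, 3↦3, 4↦0, 5↦1, 6↦6, 7↦4, 8↦6, 9↦1, 10↦0]  zeros at y ∈ {4, 10}
  x = 8: [0↦8, 1↦3, 2↦2, 3↦5, 4↦1, 5↦1, 6↦5, 7↦2, 8↦3, 9↦8, 10↦6]  zeros at y ∈ ∅
  x = 9: [0↦0, 1↦5, 2↦3, 3↦5, 4↦0, 5↦10, 6↦2, 7↦9, 8↦9, 9↦2, 10↦10]  zeros at y ∈ {0, 4}
  x = 10: [0↦1, 1↦5, 2↦2, 3↦3, 4↦8, 5↦6, 6↦8, 7↦3, 8↦2, 9↦5, 10↦1]  zeros at y ∈ ∅
Collecting zeros: affine points = {(0, 0), (0, 5), (3, 2), (3, 10), (4, 2), (4, 5), (7, 4), (7, 10), (9, 0), (9, 4)}.
Total count |C(F_11)_aff| = 10.


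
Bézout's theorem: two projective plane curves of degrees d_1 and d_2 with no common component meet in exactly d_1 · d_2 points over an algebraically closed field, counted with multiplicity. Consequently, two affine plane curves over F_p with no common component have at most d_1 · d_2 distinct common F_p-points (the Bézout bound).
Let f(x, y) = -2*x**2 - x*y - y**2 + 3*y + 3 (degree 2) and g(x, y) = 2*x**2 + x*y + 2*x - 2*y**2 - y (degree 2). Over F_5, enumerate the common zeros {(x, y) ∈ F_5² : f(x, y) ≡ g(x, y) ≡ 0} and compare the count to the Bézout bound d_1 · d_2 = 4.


Common zeros: {(0, 2)}; count = 1; Bézout bound = 4.

deg(f) = 2, deg(g) = 2, so Bézout bound = 4.
Scan x ∈ F_5. For each x, list the y ∈ F_5 with f(x, y) ≡ 0 and those with g(x, y) ≡ 0 (mod 5); the common zeros in that column are the intersection.
  x = 0: f ≡ 0 at y ∈ {1, 2}; g ≡ 0 at y ∈ {0, 2}; common: {2}.
  x = 1: f ≡ 0 at y ∈ ∅; g ≡ 0 at y ∈ ∅; common: ∅.
  x = 2: f ≡ 0 at y ∈ {0, 1}; g ≡ 0 at y ∈ ∅; common: ∅.
  x = 3: f ≡ 0 at y ∈ {0}; g ≡ 0 at y ∈ {2, 4}; common: ∅.
  x = 4: f ≡ 0 at y ∈ {2}; g ≡ 0 at y ∈ {0, 4}; common: ∅.
Collecting: common zeros = {(0, 2)}, so the count is 1.
Comparison with the Bézout bound: 1 ≤ 4 = deg(f)·deg(g), as expected for curves with no common component (the affine F_5-count falls short of the bound because intersections may lie at infinity, over extension fields, or carry multiplicity).


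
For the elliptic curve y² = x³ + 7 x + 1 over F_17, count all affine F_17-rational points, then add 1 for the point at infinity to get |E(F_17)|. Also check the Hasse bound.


Affine points = {(0, 1), (0, 16), (1, 3), (1, 14), (3, 7), (3, 10), (4, 5), (4, 12), (5, 5), (5, 12), (6, 2), (6, 15), (7, 6), (7, 11), (8, 5), (8, 12), (10, 0), (11, 7), (11, 10), (14, 2), (14, 15), (15, 8), (15, 9)}; affine count = 23; |E(F_17)| = 24.

Discriminant check: Δ ∝ 4a³ + 27b² = 4·7³ + 27·1² = 4·343 + 27·1 ≡ 5 (mod 17). Nonzero ⇒ E is nonsingular.
For each x ∈ F_17, compute rhs = x³ + 7·x + 1 mod 17, then count y ∈ F_17 with y² ≡ rhs.
  x = 0: rhs = 1, matching y values: 1, 16 (2 points).
  x = 1: rhs = 9, matching y values: 3, 14 (2 points).
  x = 2: rhs = 6, matching y values: none (0 points).
  x = 3: rhs = 15, matching y values: 7, 10 (2 points).
  x = 4: rhs = 8, matching y values: 5, 12 (2 points).
  x = 5: rhs = 8, matching y values: 5, 12 (2 points).
  x = 6: rhs = 4, matching y values: 2, 15 (2 points).
  x = 7: rhs = 2, matching y values: 6, 11 (2 points).
  x = 8: rhs = 8, matching y values: 5, 12 (2 points).
  x = 9: rhs = 11, matching y values: none (0 points).
  x = 10: rhs = 0, matching y values: 0 (1 points).
  x = 11: rhs = 15, matching y values: 7, 10 (2 points).
  x = 12: rhs = 11, matching y values: none (0 points).
  x = 13: rhs = 11, matching y values: none (0 points).
  x = 14: rhs = 4, matching y values: 2, 15 (2 points).
  x = 15: rhs = 13, matching y values: 8, 9 (2 points).
  x = 16: rhs = 10, matching y values: none (0 points).
Total affine count: 23.
Full point count |E(F_17)| = 23 + 1 = 24.
Hasse bound: |24 − (17+1)| = |6| = 6 ≤ 2√17 ≈ 8.2462 ✓.


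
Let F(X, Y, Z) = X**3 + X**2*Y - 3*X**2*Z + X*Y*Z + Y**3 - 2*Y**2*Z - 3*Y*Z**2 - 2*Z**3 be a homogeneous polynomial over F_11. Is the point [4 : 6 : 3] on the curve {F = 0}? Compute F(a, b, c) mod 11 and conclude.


F(4,6,3) ≡ 4 (mod 11); P is NOT on the curve.

Evaluate F(4, 6, 3) term-by-term (mod 11).
  X**3 ↦ 1·64·1·1 = 64
  X**2*Y ↦ 1·16·6·1 = 96
  -3*X**2*Z ↦ -3·16·1·3 = -144
  X*Y*Z ↦ 1·4·6·3 = 72
  Y**3 ↦ 1·1·216·1 = 216
  -2*Y**2*Z ↦ -2·1·36·3 = -216
  -3*Y*Z**2 ↦ -3·1·6·9 = -162
  -2*Z**3 ↦ -2·1·1·27 = -54
Sum: F(4, 6, 3) = (64) + (96) + (-144) + (72) + (216) + (-216) + (-162) + (-54) = -128.
Reducing mod 11: -128 ≡ 4 (mod 11).
Since F(a, b, c) ≡ 4 ≠ 0 (mod 11), P does NOT lie on the curve.


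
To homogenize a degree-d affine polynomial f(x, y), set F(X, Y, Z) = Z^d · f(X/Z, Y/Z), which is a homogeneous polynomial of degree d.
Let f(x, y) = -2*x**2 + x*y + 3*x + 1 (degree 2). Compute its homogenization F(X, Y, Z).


F(X, Y, Z) = -2*X**2 + X*Y + 3*X*Z + Z**2

deg(f) = 2.
Substitute x = X/Z, y = Y/Z into f, then multiply by Z^2.
  monomial -2·x^2·y^0 ↦ -2·X^2·Y^0·Z^0.
  monomial 1·x^1·y^1 ↦ 1·X^1·Y^1·Z^0.
  monomial 3·x^1·y^0 ↦ 3·X^1·Y^0·Z^1.
  monomial 1·x^0·y^0 ↦ 1·X^0·Y^0·Z^2.
Collecting: F(X, Y, Z) = -2*X**2 + X*Y + 3*X*Z + Z**2.


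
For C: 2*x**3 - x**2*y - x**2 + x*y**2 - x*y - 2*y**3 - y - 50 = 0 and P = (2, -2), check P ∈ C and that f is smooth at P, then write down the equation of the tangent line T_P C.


Tangent line at P: 34*x - 39*y - 146 = 0.

Step 1: f(2, -2) = 0, so P lies on C.
Step 2: partial derivatives
  f_x(x, y) = 6*x**2 - 2*x*y - 2*x + y**2 - y, f_y(x, y) = -x**2 + 2*x*y - x - 6*y**2 - 1.
  f_x(P) = 34, f_y(P) = -39 (gradient nonzero, so P is smooth).
Step 3: tangent line at P: 34·(x − 2) + -39·(y − -2) = 0.
Expanding: 34*x - 39*y - 146 = 0.


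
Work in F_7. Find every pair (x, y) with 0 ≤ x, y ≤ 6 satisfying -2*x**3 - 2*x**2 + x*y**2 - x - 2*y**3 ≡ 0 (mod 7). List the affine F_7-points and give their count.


Affine F_7-points: {(0, 0), (3, 6), (4, 3), (5, 2)}; count = 4.

For each of the 49 pairs (x, y) ∈ F_7², evaluate f(x, y) mod 7. Record the zeros.
  x = 0: [0↦0, 1↦5, 2↦5, 3↦2, 4↦5, 5↦2, 6↦2]  zeros at y ∈ {0}
  x = 1: [0↦2, 1↦1, 2↦4, 3↦6, 4↦2, 5↦1, 6↦5]  zeros at y ∈ ∅
  x = 2: [0↦2, 1↦2, 2↦1, 3↦1, 4↦4, 5↦5, 6↦6]  zeros at y ∈ ∅
  x = 3: [0↦2, 1↦3, 2↦5, 3↦3, 4↦6, 5↦2, 6↦0]  zeros at y ∈ {6}
  x = 4: [0↦4, 1↦6, 2↦4, 3↦0, 4↦3, 5↦1, 6↦3]  zeros at y ∈ {3}
  x = 5: [0↦3, 1↦6, 2↦0, 3↦1, 4↦4, 5↦4, 6↦3]  zeros at y ∈ {2}
  x = 6: [0↦1, 1↦5, 2↦2, 3↦1, 4↦4, 5↦6, 6↦2]  zeros at y ∈ ∅
Collecting zeros: affine points = {(0, 0), (3, 6), (4, 3), (5, 2)}.
Total count |C(F_7)_aff| = 4.


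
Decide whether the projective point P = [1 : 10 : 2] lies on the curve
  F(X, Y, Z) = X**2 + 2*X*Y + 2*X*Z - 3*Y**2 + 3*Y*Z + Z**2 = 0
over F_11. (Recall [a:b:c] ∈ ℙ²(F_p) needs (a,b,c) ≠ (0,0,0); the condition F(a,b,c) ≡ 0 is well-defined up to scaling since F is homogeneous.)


F(1,10,2) ≡ 9 (mod 11); P is NOT on the curve.

Evaluate F(1, 10, 2) term-by-term (mod 11).
  X**2 ↦ 1·1·1·1 = 1
  2*X*Y ↦ 2·1·10·1 = 20
  2*X*Z ↦ 2·1·1·2 = 4
  -3*Y**2 ↦ -3·1·100·1 = -300
  3*Y*Z ↦ 3·1·10·2 = 60
  Z**2 ↦ 1·1·1·4 = 4
Sum: F(1, 10, 2) = (1) + (20) + (4) + (-300) + (60) + (4) = -211.
Reducing mod 11: -211 ≡ 9 (mod 11).
Since F(a, b, c) ≡ 9 ≠ 0 (mod 11), P does NOT lie on the curve.


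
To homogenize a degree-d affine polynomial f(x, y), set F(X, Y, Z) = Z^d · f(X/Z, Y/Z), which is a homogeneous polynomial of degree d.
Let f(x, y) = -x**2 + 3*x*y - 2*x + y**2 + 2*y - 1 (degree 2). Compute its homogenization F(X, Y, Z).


F(X, Y, Z) = -X**2 + 3*X*Y - 2*X*Z + Y**2 + 2*Y*Z - Z**2

deg(f) = 2.
Substitute x = X/Z, y = Y/Z into f, then multiply by Z^2.
  monomial -1·x^2·y^0 ↦ -1·X^2·Y^0·Z^0.
  monomial 3·x^1·y^1 ↦ 3·X^1·Y^1·Z^0.
  monomial -2·x^1·y^0 ↦ -2·X^1·Y^0·Z^1.
  monomial 1·x^0·y^2 ↦ 1·X^0·Y^2·Z^0.
  monomial 2·x^0·y^1 ↦ 2·X^0·Y^1·Z^1.
  monomial -1·x^0·y^0 ↦ -1·X^0·Y^0·Z^2.
Collecting: F(X, Y, Z) = -X**2 + 3*X*Y - 2*X*Z + Y**2 + 2*Y*Z - Z**2.


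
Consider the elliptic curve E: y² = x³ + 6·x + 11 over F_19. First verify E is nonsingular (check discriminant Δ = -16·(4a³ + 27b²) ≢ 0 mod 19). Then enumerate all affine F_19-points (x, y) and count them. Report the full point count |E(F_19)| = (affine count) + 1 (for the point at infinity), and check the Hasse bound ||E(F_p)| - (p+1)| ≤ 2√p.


Affine points = {(0, 7), (0, 12), (4, 2), (4, 17), (6, 4), (6, 15), (7, 4), (7, 15), (8, 1), (8, 18), (10, 8), (10, 11), (12, 5), (12, 14), (13, 5), (13, 14), (16, 2), (16, 17), (18, 2), (18, 17)}; affine count = 20; |E(F_19)| = 21.

Discriminant check: Δ ∝ 4a³ + 27b² = 4·6³ + 27·11² = 4·216 + 27·121 ≡ 8 (mod 19). Nonzero ⇒ E is nonsingular.
For each x ∈ F_19, compute rhs = x³ + 6·x + 11 mod 19, then count y ∈ F_19 with y² ≡ rhs.
  x = 0: rhs = 11, matching y values: 7, 12 (2 points).
  x = 1: rhs = 18, matching y values: none (0 points).
  x = 2: rhs = 12, matching y values: none (0 points).
  x = 3: rhs = 18, matching y values: none (0 points).
  x = 4: rhs = 4, matching y values: 2, 17 (2 points).
  x = 5: rhs = 14, matching y values: none (0 points).
  x = 6: rhs = 16, matching y values: 4, 15 (2 points).
  x = 7: rhs = 16, matching y values: 4, 15 (2 points).
  x = 8: rhs = 1, matching y values: 1, 18 (2 points).
  x = 9: rhs = 15, matching y values: none (0 points).
  x = 10: rhs = 7, matching y values: 8, 11 (2 points).
  x = 11: rhs = 2, matching y values: none (0 points).
  x = 12: rhs = 6, matching y values: 5, 14 (2 points).
  x = 13: rhs = 6, matching y values: 5, 14 (2 points).
  x = 14: rhs = 8, matching y values: none (0 points).
  x = 15: rhs = 18, matching y values: none (0 points).
  x = 16: rhs = 4, matching y values: 2, 17 (2 points).
  x = 17: rhs = 10, matching y values: none (0 points).
  x = 18: rhs = 4, matching y values: 2, 17 (2 points).
Total affine count: 20.
Full point count |E(F_19)| = 20 + 1 = 21.
Hasse bound: |21 − (19+1)| = |1| = 1 ≤ 2√19 ≈ 8.7178 ✓.


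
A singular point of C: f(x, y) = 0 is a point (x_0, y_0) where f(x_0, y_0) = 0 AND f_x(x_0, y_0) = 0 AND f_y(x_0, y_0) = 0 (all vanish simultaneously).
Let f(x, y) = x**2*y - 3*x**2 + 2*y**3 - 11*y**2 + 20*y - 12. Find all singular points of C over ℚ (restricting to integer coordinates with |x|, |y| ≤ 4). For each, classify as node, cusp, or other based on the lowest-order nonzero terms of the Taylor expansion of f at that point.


Singular points: {(0, 2)}; classification: node.

Compute partial derivatives:
  f_x = 2*x*y - 6*x.
  f_y = x**2 + 6*y**2 - 22*y + 20.
Scan x_0 ∈ {−4, ..., 4}. For each x_0, f_y(x_0, y) is a polynomial in y; find its integer roots y ∈ {−4, ..., 4}, then test f_x and f at those candidates.
  x = -4: f_y(-4, y) = 6*y**2 - 22*y + 36; no integer root y with |y| ≤ 4.
  x = -3: f_y(-3, y) = 6*y**2 - 22*y + 29; no integer root y with |y| ≤ 4.
  x = -2: f_y(-2, y) = 6*y**2 - 22*y + 24; no integer root y with |y| ≤ 4.
  x = -1: f_y(-1, y) = 6*y**2 - 22*y + 21; no integer root y with |y| ≤ 4.
  x = 0: f_y(0, y) = 6*y**2 - 22*y + 20; vanishes at y ∈ {2}. (0, 2): f_x = 0, f = 0 — SINGULAR.
  x = 1: f_y(1, y) = 6*y**2 - 22*y + 21; no integer root y with |y| ≤ 4.
  x = 2: f_y(2, y) = 6*y**2 - 22*y + 24; no integer root y with |y| ≤ 4.
  x = 3: f_y(3, y) = 6*y**2 - 22*y + 29; no integer root y with |y| ≤ 4.
  x = 4: f_y(4, y) = 6*y**2 - 22*y + 36; no integer root y with |y| ≤ 4.
Only singular point on the grid: (0, 2).
Classify: substitute x = 0 + u, y = 2 + v and expand: f = u**2*v - u**2 + 2*v**3 + v**2.
No constant or linear terms (consistent with a singular point). Quadratic part: -u**2 + v**2. Cubic part: u**2*v + 2*v**3.
The quadratic part v**2 - u**2 = (v − u)(v + u) splits into two distinct linear factors, so there are two distinct tangent lines y − 2 = ±(x − 0) — this is a node (ordinary double point).
Classification: node.


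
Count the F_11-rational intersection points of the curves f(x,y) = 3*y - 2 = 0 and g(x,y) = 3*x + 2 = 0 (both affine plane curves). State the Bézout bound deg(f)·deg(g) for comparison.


Common zeros: {(3, 8)}; count = 1; Bézout bound = 1.

deg(f) = 1, deg(g) = 1, so Bézout bound = 1.
Scan x ∈ F_11. For each x, list the y ∈ F_11 with f(x, y) ≡ 0 and those with g(x, y) ≡ 0 (mod 11); the common zeros in that column are the intersection.
  x = 0: f ≡ 0 at y ∈ {8}; g ≡ 0 at y ∈ ∅; common: ∅.
  x = 1: f ≡ 0 at y ∈ {8}; g ≡ 0 at y ∈ ∅; common: ∅.
  x = 2: f ≡ 0 at y ∈ {8}; g ≡ 0 at y ∈ ∅; common: ∅.
  x = 3: f ≡ 0 at y ∈ {8}; g ≡ 0 at y ∈ {0, 1, 2, 3, 4, 5, 6, 7, 8, 9, 10}; common: {8}.
  x = 4: f ≡ 0 at y ∈ {8}; g ≡ 0 at y ∈ ∅; common: ∅.
  x = 5: f ≡ 0 at y ∈ {8}; g ≡ 0 at y ∈ ∅; common: ∅.
  x = 6: f ≡ 0 at y ∈ {8}; g ≡ 0 at y ∈ ∅; common: ∅.
  x = 7: f ≡ 0 at y ∈ {8}; g ≡ 0 at y ∈ ∅; common: ∅.
  x = 8: f ≡ 0 at y ∈ {8}; g ≡ 0 at y ∈ ∅; common: ∅.
  x = 9: f ≡ 0 at y ∈ {8}; g ≡ 0 at y ∈ ∅; common: ∅.
  x = 10: f ≡ 0 at y ∈ {8}; g ≡ 0 at y ∈ ∅; common: ∅.
Collecting: common zeros = {(3, 8)}, so the count is 1.
Comparison with the Bézout bound: 1 ≤ 1 = deg(f)·deg(g), as expected for curves with no common component (the bound is attained).


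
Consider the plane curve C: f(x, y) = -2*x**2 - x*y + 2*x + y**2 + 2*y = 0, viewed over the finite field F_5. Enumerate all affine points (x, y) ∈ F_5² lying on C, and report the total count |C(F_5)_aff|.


Affine F_5-points: {(0, 0), (0, 3), (1, 0), (1, 4), (2, 2), (2, 3), (3, 2), (3, 4), (4, 1)}; count = 9.

For each of the 25 pairs (x, y) ∈ F_5², evaluate f(x, y) mod 5. Record the zeros.
  x = 0: [0↦0, 1↦3, 2↦3, 3↦0, 4↦4]  zeros at y ∈ {0, 3}
  x = 1: [0↦0, 1↦2, 2↦1, 3↦2, 4↦0]  zeros at y ∈ {0, 4}
  x = 2: [0↦1, 1↦2, 2↦0, 3↦0, 4↦2]  zeros at y ∈ {2, 3}
  x = 3: [0↦3, 1↦3, 2↦0, 3↦4, 4↦0]  zeros at y ∈ {2, 4}
  x = 4: [0↦1, 1↦0, 2↦1, 3↦4, 4↦4]  zeros at y ∈ {1}
Collecting zeros: affine points = {(0, 0), (0, 3), (1, 0), (1, 4), (2, 2), (2, 3), (3, 2), (3, 4), (4, 1)}.
Total count |C(F_5)_aff| = 9.


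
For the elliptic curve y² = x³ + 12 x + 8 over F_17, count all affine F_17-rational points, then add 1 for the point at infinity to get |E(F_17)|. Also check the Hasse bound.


Affine points = {(0, 5), (0, 12), (1, 2), (1, 15), (4, 1), (4, 16), (8, 2), (8, 15), (11, 3), (11, 14), (13, 7), (13, 10), (14, 8), (14, 9)}; affine count = 14; |E(F_17)| = 15.

Discriminant check: Δ ∝ 4a³ + 27b² = 4·12³ + 27·8² = 4·1728 + 27·64 ≡ 4 (mod 17). Nonzero ⇒ E is nonsingular.
For each x ∈ F_17, compute rhs = x³ + 12·x + 8 mod 17, then count y ∈ F_17 with y² ≡ rhs.
  x = 0: rhs = 8, matching y values: 5, 12 (2 points).
  x = 1: rhs = 4, matching y values: 2, 15 (2 points).
  x = 2: rhs = 6, matching y values: none (0 points).
  x = 3: rhs = 3, matching y values: none (0 points).
  x = 4: rhs = 1, matching y values: 1, 16 (2 points).
  x = 5: rhs = 6, matching y values: none (0 points).
  x = 6: rhs = 7, matching y values: none (0 points).
  x = 7: rhs = 10, matching y values: none (0 points).
  x = 8: rhs = 4, matching y values: 2, 15 (2 points).
  x = 9: rhs = 12, matching y values: none (0 points).
  x = 10: rhs = 6, matching y values: none (0 points).
  x = 11: rhs = 9, matching y values: 3, 14 (2 points).
  x = 12: rhs = 10, matching y values: none (0 points).
  x = 13: rhs = 15, matching y values: 7, 10 (2 points).
  x = 14: rhs = 13, matching y values: 8, 9 (2 points).
  x = 15: rhs = 10, matching y values: none (0 points).
  x = 16: rhs = 12, matching y values: none (0 points).
Total affine count: 14.
Full point count |E(F_17)| = 14 + 1 = 15.
Hasse bound: |15 − (17+1)| = |-3| = 3 ≤ 2√17 ≈ 8.2462 ✓.


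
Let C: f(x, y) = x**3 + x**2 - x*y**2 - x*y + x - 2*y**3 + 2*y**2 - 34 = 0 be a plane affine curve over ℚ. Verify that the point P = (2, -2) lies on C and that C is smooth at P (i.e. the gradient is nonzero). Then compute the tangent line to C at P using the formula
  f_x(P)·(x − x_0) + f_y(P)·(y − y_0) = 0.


Tangent line at P: 15*x - 26*y - 82 = 0.

Step 1: f(2, -2) = 0, so P lies on C.
Step 2: partial derivatives
  f_x(x, y) = 3*x**2 + 2*x - y**2 - y + 1, f_y(x, y) = -2*x*y - x - 6*y**2 + 4*y.
  f_x(P) = 15, f_y(P) = -26 (gradient nonzero, so P is smooth).
Step 3: tangent line at P: 15·(x − 2) + -26·(y − -2) = 0.
Expanding: 15*x - 26*y - 82 = 0.


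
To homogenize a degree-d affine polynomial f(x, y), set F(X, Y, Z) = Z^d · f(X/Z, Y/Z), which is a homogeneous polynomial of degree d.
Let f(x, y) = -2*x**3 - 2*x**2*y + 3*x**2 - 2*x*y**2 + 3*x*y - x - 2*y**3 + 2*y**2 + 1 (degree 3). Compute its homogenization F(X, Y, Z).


F(X, Y, Z) = -2*X**3 - 2*X**2*Y + 3*X**2*Z - 2*X*Y**2 + 3*X*Y*Z - X*Z**2 - 2*Y**3 + 2*Y**2*Z + Z**3

deg(f) = 3.
Substitute x = X/Z, y = Y/Z into f, then multiply by Z^3.
  monomial -2·x^3·y^0 ↦ -2·X^3·Y^0·Z^0.
  monomial -2·x^2·y^1 ↦ -2·X^2·Y^1·Z^0.
  monomial 3·x^2·y^0 ↦ 3·X^2·Y^0·Z^1.
  monomial -2·x^1·y^2 ↦ -2·X^1·Y^2·Z^0.
  monomial 3·x^1·y^1 ↦ 3·X^1·Y^1·Z^1.
  monomial -1·x^1·y^0 ↦ -1·X^1·Y^0·Z^2.
  monomial -2·x^0·y^3 ↦ -2·X^0·Y^3·Z^0.
  monomial 2·x^0·y^2 ↦ 2·X^0·Y^2·Z^1.
  monomial 1·x^0·y^0 ↦ 1·X^0·Y^0·Z^3.
Collecting: F(X, Y, Z) = -2*X**3 - 2*X**2*Y + 3*X**2*Z - 2*X*Y**2 + 3*X*Y*Z - X*Z**2 - 2*Y**3 + 2*Y**2*Z + Z**3.


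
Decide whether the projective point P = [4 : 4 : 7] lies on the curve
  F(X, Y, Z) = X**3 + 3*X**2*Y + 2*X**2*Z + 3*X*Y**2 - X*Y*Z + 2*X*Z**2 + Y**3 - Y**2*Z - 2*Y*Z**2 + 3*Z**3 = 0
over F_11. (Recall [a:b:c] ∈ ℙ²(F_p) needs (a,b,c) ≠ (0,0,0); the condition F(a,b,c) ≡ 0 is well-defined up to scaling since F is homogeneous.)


F(4,4,7) ≡ 1 (mod 11); P is NOT on the curve.

Evaluate F(4, 4, 7) term-by-term (mod 11).
  X**3 ↦ 1·64·1·1 = 64
  3*X**2*Y ↦ 3·16·4·1 = 192
  2*X**2*Z ↦ 2·16·1·7 = 224
  3*X*Y**2 ↦ 3·4·16·1 = 192
  -X*Y*Z ↦ -1·4·4·7 = -112
  2*X*Z**2 ↦ 2·4·1·49 = 392
  Y**3 ↦ 1·1·64·1 = 64
  -Y**2*Z ↦ -1·1·16·7 = -112
  -2*Y*Z**2 ↦ -2·1·4·49 = -392
  3*Z**3 ↦ 3·1·1·343 = 1029
Sum: F(4, 4, 7) = (64) + (192) + (224) + (192) + (-112) + (392) + (64) + (-112) + (-392) + (1029) = 1541.
Reducing mod 11: 1541 ≡ 1 (mod 11).
Since F(a, b, c) ≡ 1 ≠ 0 (mod 11), P does NOT lie on the curve.


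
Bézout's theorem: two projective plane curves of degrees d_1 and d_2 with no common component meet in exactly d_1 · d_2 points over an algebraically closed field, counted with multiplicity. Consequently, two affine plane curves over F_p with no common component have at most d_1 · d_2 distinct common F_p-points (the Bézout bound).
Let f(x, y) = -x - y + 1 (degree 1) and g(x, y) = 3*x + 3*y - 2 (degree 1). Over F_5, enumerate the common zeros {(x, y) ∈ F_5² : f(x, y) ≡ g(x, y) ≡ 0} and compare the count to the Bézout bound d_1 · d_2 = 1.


Common zeros: ∅; count = 0; Bézout bound = 1.

deg(f) = 1, deg(g) = 1, so Bézout bound = 1.
Scan x ∈ F_5. For each x, list the y ∈ F_5 with f(x, y) ≡ 0 and those with g(x, y) ≡ 0 (mod 5); the common zeros in that column are the intersection.
  x = 0: f ≡ 0 at y ∈ {1}; g ≡ 0 at y ∈ {4}; common: ∅.
  x = 1: f ≡ 0 at y ∈ {0}; g ≡ 0 at y ∈ {3}; common: ∅.
  x = 2: f ≡ 0 at y ∈ {4}; g ≡ 0 at y ∈ {2}; common: ∅.
  x = 3: f ≡ 0 at y ∈ {3}; g ≡ 0 at y ∈ {1}; common: ∅.
  x = 4: f ≡ 0 at y ∈ {2}; g ≡ 0 at y ∈ {0}; common: ∅.
Collecting: common zeros = ∅, so the count is 0.
Comparison with the Bézout bound: 0 ≤ 1 = deg(f)·deg(g), as expected for curves with no common component (the affine F_5-count falls short of the bound because intersections may lie at infinity, over extension fields, or carry multiplicity).


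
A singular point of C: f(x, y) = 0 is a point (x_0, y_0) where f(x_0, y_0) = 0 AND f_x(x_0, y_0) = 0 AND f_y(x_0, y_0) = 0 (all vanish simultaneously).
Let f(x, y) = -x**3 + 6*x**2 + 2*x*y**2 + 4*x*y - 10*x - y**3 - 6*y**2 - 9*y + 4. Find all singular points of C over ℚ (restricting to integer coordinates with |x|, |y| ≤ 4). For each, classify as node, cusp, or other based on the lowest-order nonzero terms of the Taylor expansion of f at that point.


Singular points: {(2, -1)}; classification: cusp.

Compute partial derivatives:
  f_x = -3*x**2 + 12*x + 2*y**2 + 4*y - 10.
  f_y = 4*x*y + 4*x - 3*y**2 - 12*y - 9.
Scan x_0 ∈ {−4, ..., 4}. For each x_0, f_y(x_0, y) is a polynomial in y; find its integer roots y ∈ {−4, ..., 4}, then test f_x and f at those candidates.
  x = -4: f_y(-4, y) = -3*y**2 - 28*y - 25; vanishes at y ∈ {-1}. (-4, -1): f_x = -108 ≠ 0.
  x = -3: f_y(-3, y) = -3*y**2 - 24*y - 21; vanishes at y ∈ {-1}. (-3, -1): f_x = -75 ≠ 0.
  x = -2: f_y(-2, y) = -3*y**2 - 20*y - 17; vanishes at y ∈ {-1}. (-2, -1): f_x = -48 ≠ 0.
  x = -1: f_y(-1, y) = -3*y**2 - 16*y - 13; vanishes at y ∈ {-1}. (-1, -1): f_x = -27 ≠ 0.
  x = 0: f_y(0, y) = -3*y**2 - 12*y - 9; vanishes at y ∈ {-3, -1}. (0, -3): f_x = -4 ≠ 0; (0, -1): f_x = -12 ≠ 0.
  x = 1: f_y(1, y) = -3*y**2 - 8*y - 5; vanishes at y ∈ {-1}. (1, -1): f_x = -3 ≠ 0.
  x = 2: f_y(2, y) = -3*y**2 - 4*y - 1; vanishes at y ∈ {-1}. (2, -1): f_x = 0, f = 0 — SINGULAR.
  x = 3: f_y(3, y) = 3 - 3*y**2; vanishes at y ∈ {-1, 1}. (3, -1): f_x = -3 ≠ 0; (3, 1): f_x = 5 ≠ 0.
  x = 4: f_y(4, y) = -3*y**2 + 4*y + 7; vanishes at y ∈ {-1}. (4, -1): f_x = -12 ≠ 0.
Only singular point on the grid: (2, -1).
Classify: substitute x = 2 + u, y = -1 + v and expand: f = -u**3 + 2*u*v**2 - v**3 + v**2.
No constant or linear terms (consistent with a singular point). Quadratic part: v**2. Cubic part: -u**3 + 2*u*v**2 - v**3.
The quadratic part v**2 is a perfect square, so there is a single (double) tangent line v = 0, i.e. y = -1. Restricting the cubic part to that line (v = 0) leaves -u**3 ≠ 0, so f is not divisible by v and the branch is v² ≈ u**3 to lowest order — this is a cusp.
Classification: cusp.


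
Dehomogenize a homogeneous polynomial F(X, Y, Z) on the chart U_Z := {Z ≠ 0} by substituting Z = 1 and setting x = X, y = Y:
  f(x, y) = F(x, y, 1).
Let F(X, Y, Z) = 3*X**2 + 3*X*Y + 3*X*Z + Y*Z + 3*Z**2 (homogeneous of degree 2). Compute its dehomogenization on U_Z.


f(x, y) = 3*x**2 + 3*x*y + 3*x + y + 3

On U_Z we set Z = 1. Each monomial c·X^i·Y^j·Z^k in F becomes c·x^i·y^j·1^k = c·x^i·y^j.
Substituting Z = 1: F(X, Y, 1) = 3*x**2 + 3*x*y + 3*x + y + 3.
Note: deg(f) ≤ deg(F) = 2; strict inequality happens when F is divisible by Z (lost terms).


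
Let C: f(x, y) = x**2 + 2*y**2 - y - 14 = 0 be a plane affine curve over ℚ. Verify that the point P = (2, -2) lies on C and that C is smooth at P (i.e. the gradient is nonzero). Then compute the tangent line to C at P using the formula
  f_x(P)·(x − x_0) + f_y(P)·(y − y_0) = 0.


Tangent line at P: 4*x - 9*y - 26 = 0.

Step 1: f(2, -2) = 0, so P lies on C.
Step 2: partial derivatives
  f_x(x, y) = 2*x, f_y(x, y) = 4*y - 1.
  f_x(P) = 4, f_y(P) = -9 (gradient nonzero, so P is smooth).
Step 3: tangent line at P: 4·(x − 2) + -9·(y − -2) = 0.
Expanding: 4*x - 9*y - 26 = 0.


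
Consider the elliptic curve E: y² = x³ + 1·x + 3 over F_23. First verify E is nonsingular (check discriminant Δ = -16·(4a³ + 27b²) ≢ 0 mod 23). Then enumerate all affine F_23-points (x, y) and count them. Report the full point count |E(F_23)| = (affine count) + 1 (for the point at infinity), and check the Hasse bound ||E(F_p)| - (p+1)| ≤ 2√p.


Affine points = {(0, 7), (0, 16), (2, 6), (2, 17), (4, 5), (4, 18), (5, 8), (5, 15), (6, 8), (6, 15), (7, 10), (7, 13), (10, 1), (10, 22), (12, 8), (12, 15), (14, 1), (14, 22), (15, 9), (15, 14), (19, 2), (19, 21), (21, 4), (21, 19), (22, 1), (22, 22)}; affine count = 26; |E(F_23)| = 27.

Discriminant check: Δ ∝ 4a³ + 27b² = 4·1³ + 27·3² = 4·1 + 27·9 ≡ 17 (mod 23). Nonzero ⇒ E is nonsingular.
For each x ∈ F_23, compute rhs = x³ + 1·x + 3 mod 23, then count y ∈ F_23 with y² ≡ rhs.
  x = 0: rhs = 3, matching y values: 7, 16 (2 points).
  x = 1: rhs = 5, matching y values: none (0 points).
  x = 2: rhs = 13, matching y values: 6, 17 (2 points).
  x = 3: rhs = 10, matching y values: none (0 points).
  x = 4: rhs = 2, matching y values: 5, 18 (2 points).
  x = 5: rhs = 18, matching y values: 8, 15 (2 points).
  x = 6: rhs = 18, matching y values: 8, 15 (2 points).
  x = 7: rhs = 8, matching y values: 10, 13 (2 points).
  x = 8: rhs = 17, matching y values: none (0 points).
  x = 9: rhs = 5, matching y values: none (0 points).
  x = 10: rhs = 1, matching y values: 1, 22 (2 points).
  x = 11: rhs = 11, matching y values: none (0 points).
  x = 12: rhs = 18, matching y values: 8, 15 (2 points).
  x = 13: rhs = 5, matching y values: none (0 points).
  x = 14: rhs = 1, matching y values: 1, 22 (2 points).
  x = 15: rhs = 12, matching y values: 9, 14 (2 points).
  x = 16: rhs = 21, matching y values: none (0 points).
  x = 17: rhs = 11, matching y values: none (0 points).
  x = 18: rhs = 11, matching y values: none (0 points).
  x = 19: rhs = 4, matching y values: 2, 21 (2 points).
  x = 20: rhs = 19, matching y values: none (0 points).
  x = 21: rhs = 16, matching y values: 4, 19 (2 points).
  x = 22: rhs = 1, matching y values: 1, 22 (2 points).
Total affine count: 26.
Full point count |E(F_23)| = 26 + 1 = 27.
Hasse bound: |27 − (23+1)| = |3| = 3 ≤ 2√23 ≈ 9.5917 ✓.


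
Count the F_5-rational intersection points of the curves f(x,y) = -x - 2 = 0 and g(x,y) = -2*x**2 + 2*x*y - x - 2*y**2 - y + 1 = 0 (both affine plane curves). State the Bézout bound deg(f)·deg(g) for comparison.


Common zeros: {(3, 0)}; count = 1; Bézout bound = 2.

deg(f) = 1, deg(g) = 2, so Bézout bound = 2.
Scan x ∈ F_5. For each x, list the y ∈ F_5 with f(x, y) ≡ 0 and those with g(x, y) ≡ 0 (mod 5); the common zeros in that column are the intersection.
  x = 0: f ≡ 0 at y ∈ ∅; g ≡ 0 at y ∈ {3, 4}; common: ∅.
  x = 1: f ≡ 0 at y ∈ ∅; g ≡ 0 at y ∈ {4}; common: ∅.
  x = 2: f ≡ 0 at y ∈ ∅; g ≡ 0 at y ∈ ∅; common: ∅.
  x = 3: f ≡ 0 at y ∈ {0, 1, 2, 3, 4}; g ≡ 0 at y ∈ {0}; common: {0}.
  x = 4: f ≡ 0 at y ∈ ∅; g ≡ 0 at y ∈ {0, 1}; common: ∅.
Collecting: common zeros = {(3, 0)}, so the count is 1.
Comparison with the Bézout bound: 1 ≤ 2 = deg(f)·deg(g), as expected for curves with no common component (the affine F_5-count falls short of the bound because intersections may lie at infinity, over extension fields, or carry multiplicity).


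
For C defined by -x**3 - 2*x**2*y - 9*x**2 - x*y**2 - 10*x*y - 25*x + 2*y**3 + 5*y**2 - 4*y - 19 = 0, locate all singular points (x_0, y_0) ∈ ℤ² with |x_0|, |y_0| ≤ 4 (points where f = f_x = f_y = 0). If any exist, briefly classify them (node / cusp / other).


Singular points: {(-2, -1)}; classification: node.

Compute partial derivatives:
  f_x = -3*x**2 - 4*x*y - 18*x - y**2 - 10*y - 25.
  f_y = -2*x**2 - 2*x*y - 10*x + 6*y**2 + 10*y - 4.
Scan x_0 ∈ {−4, ..., 4}. For each x_0, f_y(x_0, y) is a polynomial in y; find its integer roots y ∈ {−4, ..., 4}, then test f_x and f at those candidates.
  x = -4: f_y(-4, y) = 6*y**2 + 18*y + 4; no integer root y with |y| ≤ 4.
  x = -3: f_y(-3, y) = 6*y**2 + 16*y + 8; vanishes at y ∈ {-2}. (-3, -2): f_x = -6 ≠ 0.
  x = -2: f_y(-2, y) = 6*y**2 + 14*y + 8; vanishes at y ∈ {-1}. (-2, -1): f_x = 0, f = 0 — SINGULAR.
  x = -1: f_y(-1, y) = 6*y**2 + 12*y + 4; no integer root y with |y| ≤ 4.
  x = 0: f_y(0, y) = 6*y**2 + 10*y - 4; vanishes at y ∈ {-2}. (0, -2): f_x = -9 ≠ 0.
  x = 1: f_y(1, y) = 6*y**2 + 8*y - 16; no integer root y with |y| ≤ 4.
  x = 2: f_y(2, y) = 6*y**2 + 6*y - 32; no integer root y with |y| ≤ 4.
  x = 3: f_y(3, y) = 6*y**2 + 4*y - 52; no integer root y with |y| ≤ 4.
  x = 4: f_y(4, y) = 6*y**2 + 2*y - 76; no integer root y with |y| ≤ 4.
Only singular point on the grid: (-2, -1).
Classify: substitute x = -2 + u, y = -1 + v and expand: f = -u**3 - 2*u**2*v - u**2 - u*v**2 + 2*v**3 + v**2.
No constant or linear terms (consistent with a singular point). Quadratic part: -u**2 + v**2. Cubic part: -u**3 - 2*u**2*v - u*v**2 + 2*v**3.
The quadratic part v**2 - u**2 = (v − u)(v + u) splits into two distinct linear factors, so there are two distinct tangent lines y − -1 = ±(x − -2) — this is a node (ordinary double point).
Classification: node.


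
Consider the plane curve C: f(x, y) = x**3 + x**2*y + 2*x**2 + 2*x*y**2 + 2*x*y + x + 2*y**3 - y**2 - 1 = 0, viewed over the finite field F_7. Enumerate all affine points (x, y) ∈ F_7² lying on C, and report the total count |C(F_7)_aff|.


Affine F_7-points: {(0, 1), (0, 5), (3, 4), (3, 5), (3, 6), (4, 5), (5, 2)}; count = 7.

For each of the 49 pairs (x, y) ∈ F_7², evaluate f(x, y) mod 7. Record the zeros.
  x = 0: [0↦6, 1↦0, 2↦4, 3↦2, 4↦6, 5↦0, 6↦3]  zeros at y ∈ {1, 5}
  x = 1: [0↦3, 1↦2, 2↦1, 3↦5, 4↦5, 5↦6, 6↦6]  zeros at y ∈ ∅
  x = 2: [0↦3, 1↦2, 2↦5, 3↦3, 4↦1, 5↦4, 6↦3]  zeros at y ∈ ∅
  x = 3: [0↦5, 1↦6, 2↦1, 3↦2, 4↦0, 5↦0, 6↦0]  zeros at y ∈ {4, 5, 6}
  x = 4: [0↦1, 1↦6, 2↦2, 3↦1, 4↦1, 5↦0, 6↦3]  zeros at y ∈ {5}
  x = 5: [0↦4, 1↦1, 2↦0, 3↦6, 4↦3, 5↦3, 6↦4]  zeros at y ∈ {2}
  x = 6: [0↦6, 1↦4, 2↦1, 3↦2, 4↦5, 5↦1, 6↦2]  zeros at y ∈ ∅
Collecting zeros: affine points = {(0, 1), (0, 5), (3, 4), (3, 5), (3, 6), (4, 5), (5, 2)}.
Total count |C(F_7)_aff| = 7.


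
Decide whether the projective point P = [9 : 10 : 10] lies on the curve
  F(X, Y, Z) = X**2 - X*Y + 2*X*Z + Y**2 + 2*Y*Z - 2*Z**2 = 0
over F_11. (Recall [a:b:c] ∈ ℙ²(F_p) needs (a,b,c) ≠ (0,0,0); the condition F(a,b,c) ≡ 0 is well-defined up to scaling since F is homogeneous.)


F(9,10,10) ≡ 7 (mod 11); P is NOT on the curve.

Evaluate F(9, 10, 10) term-by-term (mod 11).
  X**2 ↦ 1·81·1·1 = 81
  -X*Y ↦ -1·9·10·1 = -90
  2*X*Z ↦ 2·9·1·10 = 180
  Y**2 ↦ 1·1·100·1 = 100
  2*Y*Z ↦ 2·1·10·10 = 200
  -2*Z**2 ↦ -2·1·1·100 = -200
Sum: F(9, 10, 10) = (81) + (-90) + (180) + (100) + (200) + (-200) = 271.
Reducing mod 11: 271 ≡ 7 (mod 11).
Since F(a, b, c) ≡ 7 ≠ 0 (mod 11), P does NOT lie on the curve.


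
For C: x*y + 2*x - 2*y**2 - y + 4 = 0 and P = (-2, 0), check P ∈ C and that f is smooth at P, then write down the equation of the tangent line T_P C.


Tangent line at P: 2*x - 3*y + 4 = 0.

Step 1: f(-2, 0) = 0, so P lies on C.
Step 2: partial derivatives
  f_x(x, y) = y + 2, f_y(x, y) = x - 4*y - 1.
  f_x(P) = 2, f_y(P) = -3 (gradient nonzero, so P is smooth).
Step 3: tangent line at P: 2·(x − -2) + -3·(y − 0) = 0.
Expanding: 2*x - 3*y + 4 = 0.


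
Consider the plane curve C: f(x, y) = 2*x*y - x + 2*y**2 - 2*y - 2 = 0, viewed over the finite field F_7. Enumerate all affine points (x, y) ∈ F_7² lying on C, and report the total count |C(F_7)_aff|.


Affine F_7-points: {(2, 1), (2, 5), (3, 6), (4, 2), (5, 0), (5, 3)}; count = 6.

For each of the 49 pairs (x, y) ∈ F_7², evaluate f(x, y) mod 7. Record the zeros.
  x = 0: [0↦5, 1↦5, 2↦2, 3↦3, 4↦1, 5↦3, 6↦2]  zeros at y ∈ ∅
  x = 1: [0↦4, 1↦6, 2↦5, 3↦1, 4↦1, 5↦5, 6↦6]  zeros at y ∈ ∅
  x = 2: [0↦3, 1↦0, 2↦1, 3↦6, 4↦1, 5↦0, 6↦3]  zeros at y ∈ {1, 5}
  x = 3: [0↦2, 1↦1, 2↦4, 3↦4, 4↦1, 5↦2, 6↦0]  zeros at y ∈ {6}
  x = 4: [0↦1, 1↦2, 2↦0, 3↦2, 4↦1, 5↦4, 6↦4]  zeros at y ∈ {2}
  x = 5: [0↦0, 1↦3, 2↦3, 3↦0, 4↦1, 5↦6, 6↦1]  zeros at y ∈ {0, 3}
  x = 6: [0↦6, 1↦4, 2↦6, 3↦5, 4↦1, 5↦1, 6↦5]  zeros at y ∈ ∅
Collecting zeros: affine points = {(2, 1), (2, 5), (3, 6), (4, 2), (5, 0), (5, 3)}.
Total count |C(F_7)_aff| = 6.


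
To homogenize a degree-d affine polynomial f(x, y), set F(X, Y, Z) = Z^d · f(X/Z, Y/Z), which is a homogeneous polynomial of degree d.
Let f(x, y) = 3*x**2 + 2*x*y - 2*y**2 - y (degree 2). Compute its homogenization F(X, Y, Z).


F(X, Y, Z) = 3*X**2 + 2*X*Y - 2*Y**2 - Y*Z

deg(f) = 2.
Substitute x = X/Z, y = Y/Z into f, then multiply by Z^2.
  monomial 3·x^2·y^0 ↦ 3·X^2·Y^0·Z^0.
  monomial 2·x^1·y^1 ↦ 2·X^1·Y^1·Z^0.
  monomial -2·x^0·y^2 ↦ -2·X^0·Y^2·Z^0.
  monomial -1·x^0·y^1 ↦ -1·X^0·Y^1·Z^1.
Collecting: F(X, Y, Z) = 3*X**2 + 2*X*Y - 2*Y**2 - Y*Z.


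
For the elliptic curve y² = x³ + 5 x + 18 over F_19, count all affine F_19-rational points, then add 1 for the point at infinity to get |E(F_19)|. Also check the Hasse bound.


Affine points = {(1, 9), (1, 10), (2, 6), (2, 13), (4, 8), (4, 11), (5, 4), (5, 15), (6, 6), (6, 13), (7, 4), (7, 15), (8, 0), (10, 2), (10, 17), (11, 6), (11, 13), (12, 1), (12, 18), (13, 0), (14, 1), (14, 18), (17, 0)}; affine count = 23; |E(F_19)| = 24.

Discriminant check: Δ ∝ 4a³ + 27b² = 4·5³ + 27·18² = 4·125 + 27·324 ≡ 14 (mod 19). Nonzero ⇒ E is nonsingular.
For each x ∈ F_19, compute rhs = x³ + 5·x + 18 mod 19, then count y ∈ F_19 with y² ≡ rhs.
  x = 0: rhs = 18, matching y values: none (0 points).
  x = 1: rhs = 5, matching y values: 9, 10 (2 points).
  x = 2: rhs = 17, matching y values: 6, 13 (2 points).
  x = 3: rhs = 3, matching y values: none (0 points).
  x = 4: rhs = 7, matching y values: 8, 11 (2 points).
  x = 5: rhs = 16, matching y values: 4, 15 (2 points).
  x = 6: rhs = 17, matching y values: 6, 13 (2 points).
  x = 7: rhs = 16, matching y values: 4, 15 (2 points).
  x = 8: rhs = 0, matching y values: 0 (1 points).
  x = 9: rhs = 13, matching y values: none (0 points).
  x = 10: rhs = 4, matching y values: 2, 17 (2 points).
  x = 11: rhs = 17, matching y values: 6, 13 (2 points).
  x = 12: rhs = 1, matching y values: 1, 18 (2 points).
  x = 13: rhs = 0, matching y values: 0 (1 points).
  x = 14: rhs = 1, matching y values: 1, 18 (2 points).
  x = 15: rhs = 10, matching y values: none (0 points).
  x = 16: rhs = 14, matching y values: none (0 points).
  x = 17: rhs = 0, matching y values: 0 (1 points).
  x = 18: rhs = 12, matching y values: none (0 points).
Total affine count: 23.
Full point count |E(F_19)| = 23 + 1 = 24.
Hasse bound: |24 − (19+1)| = |4| = 4 ≤ 2√19 ≈ 8.7178 ✓.


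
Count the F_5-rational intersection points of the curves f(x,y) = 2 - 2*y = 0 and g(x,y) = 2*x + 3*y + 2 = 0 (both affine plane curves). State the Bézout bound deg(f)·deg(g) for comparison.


Common zeros: {(0, 1)}; count = 1; Bézout bound = 1.

deg(f) = 1, deg(g) = 1, so Bézout bound = 1.
Scan x ∈ F_5. For each x, list the y ∈ F_5 with f(x, y) ≡ 0 and those with g(x, y) ≡ 0 (mod 5); the common zeros in that column are the intersection.
  x = 0: f ≡ 0 at y ∈ {1}; g ≡ 0 at y ∈ {1}; common: {1}.
  x = 1: f ≡ 0 at y ∈ {1}; g ≡ 0 at y ∈ {2}; common: ∅.
  x = 2: f ≡ 0 at y ∈ {1}; g ≡ 0 at y ∈ {3}; common: ∅.
  x = 3: f ≡ 0 at y ∈ {1}; g ≡ 0 at y ∈ {4}; common: ∅.
  x = 4: f ≡ 0 at y ∈ {1}; g ≡ 0 at y ∈ {0}; common: ∅.
Collecting: common zeros = {(0, 1)}, so the count is 1.
Comparison with the Bézout bound: 1 ≤ 1 = deg(f)·deg(g), as expected for curves with no common component (the bound is attained).


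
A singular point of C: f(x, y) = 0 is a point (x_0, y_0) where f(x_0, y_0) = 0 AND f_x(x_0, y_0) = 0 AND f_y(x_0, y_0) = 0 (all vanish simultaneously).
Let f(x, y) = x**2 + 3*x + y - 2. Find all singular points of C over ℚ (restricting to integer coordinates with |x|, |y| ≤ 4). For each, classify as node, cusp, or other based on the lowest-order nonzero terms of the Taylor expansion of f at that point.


No singular points in the scanned grid; C is smooth there.

Compute partial derivatives:
  f_x = 2*x + 3.
  f_y = 1.
f_y = 1 is a nonzero constant, so f_y never vanishes: no point (x, y) can satisfy f = f_x = f_y = 0. In particular no (x, y) ∈ {−4, ..., 4}² is singular; the curve is smooth.


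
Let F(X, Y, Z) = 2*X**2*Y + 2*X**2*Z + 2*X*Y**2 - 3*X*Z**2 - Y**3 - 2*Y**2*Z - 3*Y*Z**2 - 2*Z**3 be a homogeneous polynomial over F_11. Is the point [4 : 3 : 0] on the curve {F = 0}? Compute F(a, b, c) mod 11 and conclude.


F(4,3,0) ≡ 9 (mod 11); P is NOT on the curve.

Evaluate F(4, 3, 0) term-by-term (mod 11).
  2*X**2*Y ↦ 2·16·3·1 = 96
  2*X**2*Z ↦ 2·16·1·0 = 0
  2*X*Y**2 ↦ 2·4·9·1 = 72
  -3*X*Z**2 ↦ -3·4·1·0 = 0
  -Y**3 ↦ -1·1·27·1 = -27
  -2*Y**2*Z ↦ -2·1·9·0 = 0
  -3*Y*Z**2 ↦ -3·1·3·0 = 0
  -2*Z**3 ↦ -2·1·1·0 = 0
Sum: F(4, 3, 0) = (96) + (0) + (72) + (0) + (-27) + (0) + (0) + (0) = 141.
Reducing mod 11: 141 ≡ 9 (mod 11).
Since F(a, b, c) ≡ 9 ≠ 0 (mod 11), P does NOT lie on the curve.
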